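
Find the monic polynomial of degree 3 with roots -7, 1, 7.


A monic polynomial with roots -7, 1, 7 is:
p(x) = (x + 7)(x - 1)(x - 7)
After multiplying by (x + 7): x + 7
After multiplying by (x - 1): x^2 + 6x - 7
After multiplying by (x - 7): x^3 - x^2 - 49x + 49

x^3 - x^2 - 49x + 49


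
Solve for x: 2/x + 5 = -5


Subtract 5 from both sides: 2/x = -10
Multiply both sides by x: 2 = -10 * x
Divide by -10: x = -1/5

x = -1/5


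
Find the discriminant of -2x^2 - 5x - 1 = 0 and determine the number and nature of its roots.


For ax^2 + bx + c = 0, discriminant D = b^2 - 4ac
Here a = -2, b = -5, c = -1
D = (-5)^2 - 4(-2)(-1) = 25 - 8 = 17

D = 17 > 0 but not a perfect square
The equation has 2 distinct real irrational roots.

Discriminant = 17, 2 distinct real irrational roots


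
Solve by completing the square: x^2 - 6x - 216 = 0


Start: x^2 - 6x - 216 = 0
Move constant: x^2 - 6x = 216
Half of -6 is -3, squared is 9
Add 9 to both sides: x^2 - 6x + 9 = 225
(x - 3)^2 = 225
x - 3 = ±15
x = 3 + 15 = 18 or x = 3 - 15 = -12

x = -12, x = 18


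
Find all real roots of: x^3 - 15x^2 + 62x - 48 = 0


Let p(x) = x^3 - 15x^2 + 62x - 48. By the rational root theorem (leading coefficient 1), any rational root is an integer divisor of 48: try ±1, ±2, ... in turn.
Test x = 1: value = 0 ✓, so (x - 1) is a factor.
Synthetic division by (x - 1): bring down 1; 1(1) - 15 = -14; (-14)(1) + 62 = 48; 48(1) - 48 = 0 → quotient x^2 - 14x + 48, remainder 0.
Solve the quadratic x^2 - 14x + 48 = 0: discriminant = (-14)^2 - 4(1)(48) = 196 - 192 = 4.
sqrt(4) = 2, so x = (14 ± 2)/2: x = 8 or x = 6.

x = 1, x = 6, x = 8


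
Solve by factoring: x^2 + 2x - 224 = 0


We need two numbers that multiply to -224 and add to 2.
Those numbers are 16 and -14 (since 16 * (-14) = -224 and 16 + (-14) = 2).
So x^2 + 2x - 224 = (x + 16)(x - 14) = 0
Setting each factor to zero: x = -16 or x = 14

x = -16, x = 14


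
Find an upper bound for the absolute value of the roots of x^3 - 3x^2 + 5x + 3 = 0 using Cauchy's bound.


Cauchy's bound: all roots r satisfy |r| <= 1 + max(|a_i/a_n|) for i = 0,...,n-1
where a_n is the leading coefficient.

Coefficients: [1, -3, 5, 3]
Leading coefficient a_n = 1
Ratios |a_i/a_n|: 3, 5, 3
Maximum ratio: 5
Cauchy's bound: |r| <= 1 + 5 = 6

Upper bound = 6


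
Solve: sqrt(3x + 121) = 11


Square both sides: 3x + 121 = 11^2 = 121
3x = 121 - 121 = 0
x = 0
Check: sqrt(3*0 + 121) = sqrt(121) = 11 ✓

x = 0


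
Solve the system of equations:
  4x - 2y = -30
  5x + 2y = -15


Using Cramer's rule:
Determinant D = (4)(2) - (5)(-2) = 8 + 10 = 18
Dx = (-30)(2) - (-15)(-2) = -60 - 30 = -90
Dy = (4)(-15) - (5)(-30) = -60 + 150 = 90
x = Dx/D = -90/18 = -5
y = Dy/D = 90/18 = 5

x = -5, y = 5


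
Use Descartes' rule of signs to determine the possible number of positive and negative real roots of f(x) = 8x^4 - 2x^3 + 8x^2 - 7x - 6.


Descartes' rule of signs:

For positive roots, count sign changes in f(x) = 8x^4 - 2x^3 + 8x^2 - 7x - 6:
Signs of coefficients: +, -, +, -, -
Number of sign changes: 3
Possible positive real roots: 3, 1

For negative roots, examine f(-x) = 8x^4 + 2x^3 + 8x^2 + 7x - 6:
Signs of coefficients: +, +, +, +, -
Number of sign changes: 1
Possible negative real roots: 1

Positive roots: 3 or 1; Negative roots: 1


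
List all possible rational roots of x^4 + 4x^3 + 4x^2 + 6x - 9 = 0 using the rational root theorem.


Rational root theorem: possible roots are ±p/q where:
  p divides the constant term (-9): p ∈ {1, 3, 9}
  q divides the leading coefficient (1): q ∈ {1}

All possible rational roots: -9, -3, -1, 1, 3, 9

-9, -3, -1, 1, 3, 9


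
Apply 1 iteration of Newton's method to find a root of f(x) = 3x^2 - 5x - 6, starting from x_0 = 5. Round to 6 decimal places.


Newton's method: x_(n+1) = x_n - f(x_n)/f'(x_n)
f(x) = 3x^2 - 5x - 6
f'(x) = 6x - 5

Iteration 1:
  f(5.000000) = 44.000000
  f'(5.000000) = 25.000000
  x_1 = 5.000000 - (44.000000)/(25.000000) = 3.240000

x_1 = 3.240000


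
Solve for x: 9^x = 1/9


Express both sides with the same base.
1/9 = 9^(-1)
Since the bases match: x = -1

x = -1


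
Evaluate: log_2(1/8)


We need the exponent such that 2^? = 1/8
2^(-3) = 1/2^3 = 1/8
Therefore log_2(1/8) = -3

-3


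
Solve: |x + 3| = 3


An absolute value equation |expr| = 3 gives two cases:
Case 1: x + 3 = 3
  x = 0, so x = 0
Case 2: x + 3 = -3
  x = -6, so x = -6

x = -6, x = 0


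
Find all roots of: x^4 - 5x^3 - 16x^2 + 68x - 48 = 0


Let p(x) = x^4 - 5x^3 - 16x^2 + 68x - 48. By the rational root theorem (leading coefficient 1), any rational root is an integer divisor of 48: try ±1, ±2, ... in turn.
Test x = 1: value = 0 ✓, so (x - 1) is a factor.
Synthetic division by (x - 1): bring down 1; 1(1) - 5 = -4; (-4)(1) - 16 = -20; (-20)(1) + 68 = 48; 48(1) - 48 = 0 → quotient x^3 - 4x^2 - 20x + 48, remainder 0.
Continue with the quotient x^3 - 4x^2 - 20x + 48 (candidates must divide 48; re-test x = 1 first in case it repeats).
Test x = 1: value = 25 ≠ 0.
Test x = -1: value = 63 ≠ 0.
Test x = 2: value = 0 ✓, so (x - 2) is a factor.
Synthetic division by (x - 2): bring down 1; 1(2) - 4 = -2; (-2)(2) - 20 = -24; (-24)(2) + 48 = 0 → quotient x^2 - 2x - 24, remainder 0.
Solve the quadratic x^2 - 2x - 24 = 0: discriminant = (-2)^2 - 4(1)(-24) = 4 + 96 = 100.
sqrt(100) = 10, so x = (2 ± 10)/2: x = 6 or x = -4.
Collecting all roots found:

x = -4, x = 1, x = 2, x = 6


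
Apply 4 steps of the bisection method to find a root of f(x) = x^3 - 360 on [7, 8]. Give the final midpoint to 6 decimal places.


f(x) = x^3 - 360
f(7) = -17 < 0
f(8) = 152 > 0

Step 1: midpoint = (7.000000 + 8.000000)/2 = 7.500000
  f(7.500000) = 61.875000
  f(mid) > 0, so root is in [7.000000, 7.500000]

Step 2: midpoint = (7.000000 + 7.500000)/2 = 7.250000
  f(7.250000) = 21.078125
  f(mid) > 0, so root is in [7.000000, 7.250000]

Step 3: midpoint = (7.000000 + 7.250000)/2 = 7.125000
  f(7.125000) = 1.705078
  f(mid) > 0, so root is in [7.000000, 7.125000]

Step 4: midpoint = (7.000000 + 7.125000)/2 = 7.062500
  f(7.062500) = -7.730225
  f(mid) < 0, so root is in [7.062500, 7.125000]

midpoint = 7.062500


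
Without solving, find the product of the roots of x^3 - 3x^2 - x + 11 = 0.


By Vieta's formulas for x^3 + bx^2 + cx + d = 0:
  r1 + r2 + r3 = -b/a = 3
  r1*r2 + r1*r3 + r2*r3 = c/a = -1
  r1*r2*r3 = -d/a = -11


Product = -11


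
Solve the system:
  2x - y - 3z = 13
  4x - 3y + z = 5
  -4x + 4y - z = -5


Using Cramer's rule. Expand each determinant along the first row.
D  = 2*[(-3)*(-1) - 1*4] - (-1)*[4*(-1) - 1*(-4)] + (-3)*[4*4 - (-3)*(-4)]
  = 2*(-1) - (-1)*(0) + (-3)*(4) = -14
Dx = 13*[(-3)*(-1) - 1*4] - (-1)*[5*(-1) - 1*(-5)] + (-3)*[5*4 - (-3)*(-5)]
  = 13*(-1) - (-1)*(0) + (-3)*(5) = -28
Dy = 2*[5*(-1) - 1*(-5)] - 13*[4*(-1) - 1*(-4)] + (-3)*[4*(-5) - 5*(-4)]
  = 2*(0) - 13*(0) + (-3)*(0) = 0
Dz = 2*[(-3)*(-5) - 5*4] - (-1)*[4*(-5) - 5*(-4)] + 13*[4*4 - (-3)*(-4)]
  = 2*(-5) - (-1)*(0) + 13*(4) = 42
x = Dx/D = -28/-14 = 2, y = Dy/D = 0/-14 = 0, z = Dz/D = 42/-14 = -3
Check eq1: (2)(2) + (-1)(0) + (-3)(-3) = 13 = 13 ✓
Check eq2: (4)(2) + (-3)(0) + (1)(-3) = 5 = 5 ✓
Check eq3: (-4)(2) + (4)(0) + (-1)(-3) = -5 = -5 ✓

x = 2, y = 0, z = -3


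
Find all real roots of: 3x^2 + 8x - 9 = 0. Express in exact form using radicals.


Using the quadratic formula: x = (-b ± sqrt(b^2 - 4ac)) / (2a)
Here a = 3, b = 8, c = -9
Discriminant = b^2 - 4ac = 8^2 - 4(3)(-9) = 64 + 108 = 172
Since discriminant = 172 > 0, there are two real roots.
x = (-8 ± 2*sqrt(43)) / 6
Simplifying: x = (-4 ± sqrt(43)) / 3
Numerically: x ≈ 0.8525 or x ≈ -3.5191

x = (-4 + sqrt(43)) / 3 or x = (-4 - sqrt(43)) / 3


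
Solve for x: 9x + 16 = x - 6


Starting with: 9x + 16 = x - 6
Move all x terms to left: (9 - 1)x = -6 - 16
Simplify: 8x = -22
Divide both sides by 8: x = -11/4

x = -11/4


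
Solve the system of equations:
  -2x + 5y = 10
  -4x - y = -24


Using Cramer's rule:
Determinant D = (-2)(-1) - (-4)(5) = 2 + 20 = 22
Dx = (10)(-1) - (-24)(5) = -10 + 120 = 110
Dy = (-2)(-24) - (-4)(10) = 48 + 40 = 88
x = Dx/D = 110/22 = 5
y = Dy/D = 88/22 = 4

x = 5, y = 4


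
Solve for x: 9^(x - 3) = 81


Express both sides with the same base.
81 = 9^2
Since the bases match, equate exponents: x - 3 = 2
So x = 2 - (-3) = 5

x = 5


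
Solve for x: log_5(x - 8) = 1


Convert to exponential form: x - 8 = 5^1 = 5
x = 5 + 8 = 13
Check: log_5(13 - 8) = log_5(5) = log_5(5) = 1 ✓

x = 13


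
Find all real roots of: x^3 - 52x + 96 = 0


Let p(x) = x^3 - 52x + 96. By the rational root theorem (leading coefficient 1), any rational root is an integer divisor of 96: try ±1, ±2, ... in turn.
Test x = 1: value = 45 ≠ 0.
Test x = -1: value = 147 ≠ 0.
Test x = 2: value = 0 ✓, so (x - 2) is a factor.
Synthetic division by (x - 2): bring down 1; 1(2) + 0 = 2; 2(2) - 52 = -48; (-48)(2) + 96 = 0 → quotient x^2 + 2x - 48, remainder 0.
Solve the quadratic x^2 + 2x - 48 = 0: discriminant = 2^2 - 4(1)(-48) = 4 + 192 = 196.
sqrt(196) = 14, so x = (-2 ± 14)/2: x = 6 or x = -8.

x = -8, x = 2, x = 6


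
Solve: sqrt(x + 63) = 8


Square both sides: x + 63 = 8^2 = 64
x = 64 - 63 = 1
x = 1
Check: sqrt(1*1 + 63) = sqrt(64) = 8 ✓

x = 1


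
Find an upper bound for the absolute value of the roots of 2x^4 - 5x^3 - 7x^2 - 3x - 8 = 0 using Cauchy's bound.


Cauchy's bound: all roots r satisfy |r| <= 1 + max(|a_i/a_n|) for i = 0,...,n-1
where a_n is the leading coefficient.

Coefficients: [2, -5, -7, -3, -8]
Leading coefficient a_n = 2
Ratios |a_i/a_n|: 5/2, 7/2, 3/2, 4
Maximum ratio: 4
Cauchy's bound: |r| <= 1 + 4 = 5

Upper bound = 5


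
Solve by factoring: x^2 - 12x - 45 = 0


We need two numbers that multiply to -45 and add to -12.
Those numbers are -15 and 3 (since (-15) * 3 = -45 and (-15) + 3 = -12).
So x^2 - 12x - 45 = (x - 15)(x + 3) = 0
Setting each factor to zero: x = 15 or x = -3

x = -3, x = 15


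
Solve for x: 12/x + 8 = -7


Subtract 8 from both sides: 12/x = -15
Multiply both sides by x: 12 = -15 * x
Divide by -15: x = -4/5

x = -4/5


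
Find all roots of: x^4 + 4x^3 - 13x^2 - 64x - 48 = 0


Let p(x) = x^4 + 4x^3 - 13x^2 - 64x - 48. By the rational root theorem (leading coefficient 1), any rational root is an integer divisor of 48: try ±1, ±2, ... in turn.
Test x = 1: value = -120 ≠ 0.
Test x = -1: value = 0 ✓, so (x + 1) is a factor.
Synthetic division by (x + 1): bring down 1; 1(-1) + 4 = 3; 3(-1) - 13 = -16; (-16)(-1) - 64 = -48; (-48)(-1) - 48 = 0 → quotient x^3 + 3x^2 - 16x - 48, remainder 0.
Continue with the quotient x^3 + 3x^2 - 16x - 48 (candidates must divide 48; re-test x = -1 first in case it repeats).
Test x = -1: value = -30 ≠ 0.
Test x = 2: value = -60 ≠ 0.
Test x = -2: value = -12 ≠ 0.
Test x = 3: value = -42 ≠ 0.
Test x = -3: value = 0 ✓, so (x + 3) is a factor.
Synthetic division by (x + 3): bring down 1; 1(-3) + 3 = 0; 0(-3) - 16 = -16; (-16)(-3) - 48 = 0 → quotient x^2 - 16, remainder 0.
Solve the quadratic x^2 - 16 = 0: discriminant = 0^2 - 4(1)(-16) = 0 + 64 = 64.
sqrt(64) = 8, so x = (0 ± 8)/2: x = 4 or x = -4.
Collecting all roots found:

x = -4, x = -3, x = -1, x = 4


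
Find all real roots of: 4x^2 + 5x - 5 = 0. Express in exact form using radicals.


Using the quadratic formula: x = (-b ± sqrt(b^2 - 4ac)) / (2a)
Here a = 4, b = 5, c = -5
Discriminant = b^2 - 4ac = 5^2 - 4(4)(-5) = 25 + 80 = 105
Since discriminant = 105 > 0, there are two real roots.
x = (-5 ± sqrt(105)) / 8
Numerically: x ≈ 0.6559 or x ≈ -1.9059

x = (-5 + sqrt(105)) / 8 or x = (-5 - sqrt(105)) / 8


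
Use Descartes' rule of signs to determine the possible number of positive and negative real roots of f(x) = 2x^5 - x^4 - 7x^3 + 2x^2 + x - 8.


Descartes' rule of signs:

For positive roots, count sign changes in f(x) = 2x^5 - x^4 - 7x^3 + 2x^2 + x - 8:
Signs of coefficients: +, -, -, +, +, -
Number of sign changes: 3
Possible positive real roots: 3, 1

For negative roots, examine f(-x) = -2x^5 - x^4 + 7x^3 + 2x^2 - x - 8:
Signs of coefficients: -, -, +, +, -, -
Number of sign changes: 2
Possible negative real roots: 2, 0

Positive roots: 3 or 1; Negative roots: 2 or 0


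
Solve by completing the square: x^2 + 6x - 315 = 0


Start: x^2 + 6x - 315 = 0
Move constant: x^2 + 6x = 315
Half of 6 is 3, squared is 9
Add 9 to both sides: x^2 + 6x + 9 = 324
(x + 3)^2 = 324
x + 3 = ±18
x = -3 + 18 = 15 or x = -3 - 18 = -21

x = -21, x = 15


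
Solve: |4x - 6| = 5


An absolute value equation |expr| = 5 gives two cases:
Case 1: 4x - 6 = 5
  4x = 11, so x = 11/4
Case 2: 4x - 6 = -5
  4x = 1, so x = 1/4

x = 1/4, x = 11/4


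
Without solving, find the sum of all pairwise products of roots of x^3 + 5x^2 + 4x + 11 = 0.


By Vieta's formulas for x^3 + bx^2 + cx + d = 0:
  r1 + r2 + r3 = -b/a = -5
  r1*r2 + r1*r3 + r2*r3 = c/a = 4
  r1*r2*r3 = -d/a = -11


Sum of pairwise products = 4


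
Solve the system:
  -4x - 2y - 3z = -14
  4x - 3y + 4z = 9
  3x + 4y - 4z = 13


Using Cramer's rule. Expand each determinant along the first row.
D  = (-4)*[(-3)*(-4) - 4*4] - (-2)*[4*(-4) - 4*3] + (-3)*[4*4 - (-3)*3]
  = (-4)*(-4) - (-2)*(-28) + (-3)*(25) = -115
Dx = (-14)*[(-3)*(-4) - 4*4] - (-2)*[9*(-4) - 4*13] + (-3)*[9*4 - (-3)*13]
  = (-14)*(-4) - (-2)*(-88) + (-3)*(75) = -345
Dy = (-4)*[9*(-4) - 4*13] - (-14)*[4*(-4) - 4*3] + (-3)*[4*13 - 9*3]
  = (-4)*(-88) - (-14)*(-28) + (-3)*(25) = -115
Dz = (-4)*[(-3)*13 - 9*4] - (-2)*[4*13 - 9*3] + (-14)*[4*4 - (-3)*3]
  = (-4)*(-75) - (-2)*(25) + (-14)*(25) = 0
x = Dx/D = -345/-115 = 3, y = Dy/D = -115/-115 = 1, z = Dz/D = 0/-115 = 0
Check eq1: (-4)(3) + (-2)(1) + (-3)(0) = -14 = -14 ✓
Check eq2: (4)(3) + (-3)(1) + (4)(0) = 9 = 9 ✓
Check eq3: (3)(3) + (4)(1) + (-4)(0) = 13 = 13 ✓

x = 3, y = 1, z = 0


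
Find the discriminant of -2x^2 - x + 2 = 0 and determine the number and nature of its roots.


For ax^2 + bx + c = 0, discriminant D = b^2 - 4ac
Here a = -2, b = -1, c = 2
D = (-1)^2 - 4(-2)(2) = 1 + 16 = 17

D = 17 > 0 but not a perfect square
The equation has 2 distinct real irrational roots.

Discriminant = 17, 2 distinct real irrational roots


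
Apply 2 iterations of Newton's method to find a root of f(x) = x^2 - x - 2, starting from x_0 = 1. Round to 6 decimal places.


Newton's method: x_(n+1) = x_n - f(x_n)/f'(x_n)
f(x) = x^2 - x - 2
f'(x) = 2x - 1

Iteration 1:
  f(1.000000) = -2.000000
  f'(1.000000) = 1.000000
  x_1 = 1.000000 - (-2.000000)/(1.000000) = 3.000000

Iteration 2:
  f(3.000000) = 4.000000
  f'(3.000000) = 5.000000
  x_2 = 3.000000 - (4.000000)/(5.000000) = 2.200000

x_2 = 2.200000


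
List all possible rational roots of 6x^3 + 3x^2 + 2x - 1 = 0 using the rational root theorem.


Rational root theorem: possible roots are ±p/q where:
  p divides the constant term (-1): p ∈ {1}
  q divides the leading coefficient (6): q ∈ {1, 2, 3, 6}

All possible rational roots: -1, -1/2, -1/3, -1/6, 1/6, 1/3, 1/2, 1

-1, -1/2, -1/3, -1/6, 1/6, 1/3, 1/2, 1


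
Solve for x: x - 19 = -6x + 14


Starting with: x - 19 = -6x + 14
Move all x terms to left: (1 + 6)x = 14 + 19
Simplify: 7x = 33
Divide both sides by 7: x = 33/7

x = 33/7


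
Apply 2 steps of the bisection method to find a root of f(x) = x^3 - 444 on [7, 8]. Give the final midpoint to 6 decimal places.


f(x) = x^3 - 444
f(7) = -101 < 0
f(8) = 68 > 0

Step 1: midpoint = (7.000000 + 8.000000)/2 = 7.500000
  f(7.500000) = -22.125000
  f(mid) < 0, so root is in [7.500000, 8.000000]

Step 2: midpoint = (7.500000 + 8.000000)/2 = 7.750000
  f(7.750000) = 21.484375
  f(mid) > 0, so root is in [7.500000, 7.750000]

midpoint = 7.750000


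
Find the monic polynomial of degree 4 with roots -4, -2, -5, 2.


A monic polynomial with roots -4, -2, -5, 2 is:
p(x) = (x + 4)(x + 2)(x + 5)(x - 2)
After multiplying by (x + 4): x + 4
After multiplying by (x + 2): x^2 + 6x + 8
After multiplying by (x + 5): x^3 + 11x^2 + 38x + 40
After multiplying by (x - 2): x^4 + 9x^3 + 16x^2 - 36x - 80

x^4 + 9x^3 + 16x^2 - 36x - 80


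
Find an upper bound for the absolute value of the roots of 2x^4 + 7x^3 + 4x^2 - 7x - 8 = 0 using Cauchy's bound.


Cauchy's bound: all roots r satisfy |r| <= 1 + max(|a_i/a_n|) for i = 0,...,n-1
where a_n is the leading coefficient.

Coefficients: [2, 7, 4, -7, -8]
Leading coefficient a_n = 2
Ratios |a_i/a_n|: 7/2, 2, 7/2, 4
Maximum ratio: 4
Cauchy's bound: |r| <= 1 + 4 = 5

Upper bound = 5


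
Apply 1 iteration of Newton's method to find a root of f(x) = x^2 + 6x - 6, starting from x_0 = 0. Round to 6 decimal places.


Newton's method: x_(n+1) = x_n - f(x_n)/f'(x_n)
f(x) = x^2 + 6x - 6
f'(x) = 2x + 6

Iteration 1:
  f(0.000000) = -6.000000
  f'(0.000000) = 6.000000
  x_1 = 0.000000 - (-6.000000)/(6.000000) = 1.000000

x_1 = 1.000000


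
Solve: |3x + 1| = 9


An absolute value equation |expr| = 9 gives two cases:
Case 1: 3x + 1 = 9
  3x = 8, so x = 8/3
Case 2: 3x + 1 = -9
  3x = -10, so x = -10/3

x = -10/3, x = 8/3


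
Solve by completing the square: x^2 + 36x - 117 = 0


Start: x^2 + 36x - 117 = 0
Move constant: x^2 + 36x = 117
Half of 36 is 18, squared is 324
Add 324 to both sides: x^2 + 36x + 324 = 441
(x + 18)^2 = 441
x + 18 = ±21
x = -18 + 21 = 3 or x = -18 - 21 = -39

x = -39, x = 3


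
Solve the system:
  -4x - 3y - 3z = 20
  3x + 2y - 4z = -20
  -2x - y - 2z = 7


Using Cramer's rule. Expand each determinant along the first row.
D  = (-4)*[2*(-2) - (-4)*(-1)] - (-3)*[3*(-2) - (-4)*(-2)] + (-3)*[3*(-1) - 2*(-2)]
  = (-4)*(-8) - (-3)*(-14) + (-3)*(1) = -13
Dx = 20*[2*(-2) - (-4)*(-1)] - (-3)*[(-20)*(-2) - (-4)*7] + (-3)*[(-20)*(-1) - 2*7]
  = 20*(-8) - (-3)*(68) + (-3)*(6) = 26
Dy = (-4)*[(-20)*(-2) - (-4)*7] - 20*[3*(-2) - (-4)*(-2)] + (-3)*[3*7 - (-20)*(-2)]
  = (-4)*(68) - 20*(-14) + (-3)*(-19) = 65
Dz = (-4)*[2*7 - (-20)*(-1)] - (-3)*[3*7 - (-20)*(-2)] + 20*[3*(-1) - 2*(-2)]
  = (-4)*(-6) - (-3)*(-19) + 20*(1) = -13
x = Dx/D = 26/-13 = -2, y = Dy/D = 65/-13 = -5, z = Dz/D = -13/-13 = 1
Check eq1: (-4)(-2) + (-3)(-5) + (-3)(1) = 20 = 20 ✓
Check eq2: (3)(-2) + (2)(-5) + (-4)(1) = -20 = -20 ✓
Check eq3: (-2)(-2) + (-1)(-5) + (-2)(1) = 7 = 7 ✓

x = -2, y = -5, z = 1


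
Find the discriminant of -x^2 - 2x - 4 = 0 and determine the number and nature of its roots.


For ax^2 + bx + c = 0, discriminant D = b^2 - 4ac
Here a = -1, b = -2, c = -4
D = (-2)^2 - 4(-1)(-4) = 4 - 16 = -12

D = -12 < 0
The equation has no real roots (2 complex conjugate roots).

Discriminant = -12, no real roots (2 complex conjugate roots)


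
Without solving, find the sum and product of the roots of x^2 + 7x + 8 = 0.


By Vieta's formulas for ax^2 + bx + c = 0:
  Sum of roots = -b/a
  Product of roots = c/a

Here a = 1, b = 7, c = 8
Sum = -(7)/1 = -7
Product = 8/1 = 8

Sum = -7, Product = 8


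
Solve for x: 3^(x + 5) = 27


Express both sides with the same base.
27 = 3^3
Since the bases match, equate exponents: x + 5 = 3
So x = 3 - (5) = -2

x = -2


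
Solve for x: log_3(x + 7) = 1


Convert to exponential form: x + 7 = 3^1 = 3
x = 3 - 7 = -4
Check: log_3(-4 + 7) = log_3(3) = log_3(3) = 1 ✓

x = -4


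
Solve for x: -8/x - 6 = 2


Subtract -6 from both sides: -8/x = 8
Multiply both sides by x: -8 = 8 * x
Divide by 8: x = -1

x = -1


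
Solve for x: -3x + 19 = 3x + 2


Starting with: -3x + 19 = 3x + 2
Move all x terms to left: (-3 - 3)x = 2 - 19
Simplify: -6x = -17
Divide both sides by -6: x = 17/6

x = 17/6


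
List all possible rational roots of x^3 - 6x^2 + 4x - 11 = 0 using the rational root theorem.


Rational root theorem: possible roots are ±p/q where:
  p divides the constant term (-11): p ∈ {1, 11}
  q divides the leading coefficient (1): q ∈ {1}

All possible rational roots: -11, -1, 1, 11

-11, -1, 1, 11


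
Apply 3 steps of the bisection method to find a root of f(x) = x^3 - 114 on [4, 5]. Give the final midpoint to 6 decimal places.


f(x) = x^3 - 114
f(4) = -50 < 0
f(5) = 11 > 0

Step 1: midpoint = (4.000000 + 5.000000)/2 = 4.500000
  f(4.500000) = -22.875000
  f(mid) < 0, so root is in [4.500000, 5.000000]

Step 2: midpoint = (4.500000 + 5.000000)/2 = 4.750000
  f(4.750000) = -6.828125
  f(mid) < 0, so root is in [4.750000, 5.000000]

Step 3: midpoint = (4.750000 + 5.000000)/2 = 4.875000
  f(4.875000) = 1.857422
  f(mid) > 0, so root is in [4.750000, 4.875000]

midpoint = 4.875000


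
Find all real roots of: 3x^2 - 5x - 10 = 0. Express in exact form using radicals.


Using the quadratic formula: x = (-b ± sqrt(b^2 - 4ac)) / (2a)
Here a = 3, b = -5, c = -10
Discriminant = b^2 - 4ac = (-5)^2 - 4(3)(-10) = 25 + 120 = 145
Since discriminant = 145 > 0, there are two real roots.
x = (5 ± sqrt(145)) / 6
Numerically: x ≈ 2.8403 or x ≈ -1.1736

x = (5 + sqrt(145)) / 6 or x = (5 - sqrt(145)) / 6


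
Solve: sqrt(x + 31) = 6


Square both sides: x + 31 = 6^2 = 36
x = 36 - 31 = 5
x = 5
Check: sqrt(1*5 + 31) = sqrt(36) = 6 ✓

x = 5


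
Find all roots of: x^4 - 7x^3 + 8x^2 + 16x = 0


The constant term is 0, so x = 0 is a root. Factor out x:
  x^3 - 7x^2 + 8x + 16 = 0
Let p(x) = x^3 - 7x^2 + 8x + 16. By the rational root theorem (leading coefficient 1), any rational root is an integer divisor of 16: try ±1, ±2, ... in turn.
Test x = 1: value = 18 ≠ 0.
Test x = -1: value = 0 ✓, so (x + 1) is a factor.
Synthetic division by (x + 1): bring down 1; 1(-1) - 7 = -8; (-8)(-1) + 8 = 16; 16(-1) + 16 = 0 → quotient x^2 - 8x + 16, remainder 0.
Solve the quadratic x^2 - 8x + 16 = 0: discriminant = (-8)^2 - 4(1)(16) = 64 - 64 = 0.
Discriminant = 0, so a double root: x = 8/2 = 4.
Collecting all roots found:

x = -1, x = 0, x = 4 (multiplicity 2)


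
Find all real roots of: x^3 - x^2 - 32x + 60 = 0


Let p(x) = x^3 - x^2 - 32x + 60. By the rational root theorem (leading coefficient 1), any rational root is an integer divisor of 60: try ±1, ±2, ... in turn.
Test x = 1: value = 28 ≠ 0.
Test x = -1: value = 90 ≠ 0.
Test x = 2: value = 0 ✓, so (x - 2) is a factor.
Synthetic division by (x - 2): bring down 1; 1(2) - 1 = 1; 1(2) - 32 = -30; (-30)(2) + 60 = 0 → quotient x^2 + x - 30, remainder 0.
Solve the quadratic x^2 + x - 30 = 0: discriminant = 1^2 - 4(1)(-30) = 1 + 120 = 121.
sqrt(121) = 11, so x = (-1 ± 11)/2: x = 5 or x = -6.

x = -6, x = 2, x = 5


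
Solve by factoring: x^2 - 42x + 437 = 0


We need two numbers that multiply to 437 and add to -42.
Those numbers are -19 and -23 (since (-19) * (-23) = 437 and (-19) + (-23) = -42).
So x^2 - 42x + 437 = (x - 19)(x - 23) = 0
Setting each factor to zero: x = 19 or x = 23

x = 19, x = 23


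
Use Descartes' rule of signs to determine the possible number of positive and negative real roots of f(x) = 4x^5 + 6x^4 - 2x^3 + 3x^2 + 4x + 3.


Descartes' rule of signs:

For positive roots, count sign changes in f(x) = 4x^5 + 6x^4 - 2x^3 + 3x^2 + 4x + 3:
Signs of coefficients: +, +, -, +, +, +
Number of sign changes: 2
Possible positive real roots: 2, 0

For negative roots, examine f(-x) = -4x^5 + 6x^4 + 2x^3 + 3x^2 - 4x + 3:
Signs of coefficients: -, +, +, +, -, +
Number of sign changes: 3
Possible negative real roots: 3, 1

Positive roots: 2 or 0; Negative roots: 3 or 1


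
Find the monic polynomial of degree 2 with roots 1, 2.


A monic polynomial with roots 1, 2 is:
p(x) = (x - 1)(x - 2)
After multiplying by (x - 1): x - 1
After multiplying by (x - 2): x^2 - 3x + 2

x^2 - 3x + 2


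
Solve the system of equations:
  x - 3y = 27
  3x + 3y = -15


Using Cramer's rule:
Determinant D = (1)(3) - (3)(-3) = 3 + 9 = 12
Dx = (27)(3) - (-15)(-3) = 81 - 45 = 36
Dy = (1)(-15) - (3)(27) = -15 - 81 = -96
x = Dx/D = 36/12 = 3
y = Dy/D = -96/12 = -8

x = 3, y = -8


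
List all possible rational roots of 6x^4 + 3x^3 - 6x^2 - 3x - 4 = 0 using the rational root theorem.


Rational root theorem: possible roots are ±p/q where:
  p divides the constant term (-4): p ∈ {1, 2, 4}
  q divides the leading coefficient (6): q ∈ {1, 2, 3, 6}

All possible rational roots: -4, -2, -4/3, -1, -2/3, -1/2, -1/3, -1/6, 1/6, 1/3, 1/2, 2/3, 1, 4/3, 2, 4

-4, -2, -4/3, -1, -2/3, -1/2, -1/3, -1/6, 1/6, 1/3, 1/2, 2/3, 1, 4/3, 2, 4


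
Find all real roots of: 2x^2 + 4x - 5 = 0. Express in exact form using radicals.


Using the quadratic formula: x = (-b ± sqrt(b^2 - 4ac)) / (2a)
Here a = 2, b = 4, c = -5
Discriminant = b^2 - 4ac = 4^2 - 4(2)(-5) = 16 + 40 = 56
Since discriminant = 56 > 0, there are two real roots.
x = (-4 ± 2*sqrt(14)) / 4
Simplifying: x = (-2 ± sqrt(14)) / 2
Numerically: x ≈ 0.8708 or x ≈ -2.8708

x = (-2 + sqrt(14)) / 2 or x = (-2 - sqrt(14)) / 2


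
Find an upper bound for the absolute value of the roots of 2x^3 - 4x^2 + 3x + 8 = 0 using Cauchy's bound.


Cauchy's bound: all roots r satisfy |r| <= 1 + max(|a_i/a_n|) for i = 0,...,n-1
where a_n is the leading coefficient.

Coefficients: [2, -4, 3, 8]
Leading coefficient a_n = 2
Ratios |a_i/a_n|: 2, 3/2, 4
Maximum ratio: 4
Cauchy's bound: |r| <= 1 + 4 = 5

Upper bound = 5


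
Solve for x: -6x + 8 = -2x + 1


Starting with: -6x + 8 = -2x + 1
Move all x terms to left: (-6 + 2)x = 1 - 8
Simplify: -4x = -7
Divide both sides by -4: x = 7/4

x = 7/4


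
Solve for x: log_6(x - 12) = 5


Convert to exponential form: x - 12 = 6^5 = 7776
x = 7776 + 12 = 7788
Check: log_6(7788 - 12) = log_6(7776) = log_6(7776) = 5 ✓

x = 7788


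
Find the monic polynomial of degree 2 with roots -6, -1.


A monic polynomial with roots -6, -1 is:
p(x) = (x + 6)(x + 1)
After multiplying by (x + 6): x + 6
After multiplying by (x + 1): x^2 + 7x + 6

x^2 + 7x + 6


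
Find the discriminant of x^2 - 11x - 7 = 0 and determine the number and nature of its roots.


For ax^2 + bx + c = 0, discriminant D = b^2 - 4ac
Here a = 1, b = -11, c = -7
D = (-11)^2 - 4(1)(-7) = 121 + 28 = 149

D = 149 > 0 but not a perfect square
The equation has 2 distinct real irrational roots.

Discriminant = 149, 2 distinct real irrational roots


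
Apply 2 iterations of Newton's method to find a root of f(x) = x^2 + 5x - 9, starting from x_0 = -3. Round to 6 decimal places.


Newton's method: x_(n+1) = x_n - f(x_n)/f'(x_n)
f(x) = x^2 + 5x - 9
f'(x) = 2x + 5

Iteration 1:
  f(-3.000000) = -15.000000
  f'(-3.000000) = -1.000000
  x_1 = -3.000000 - (-15.000000)/(-1.000000) = -18.000000

Iteration 2:
  f(-18.000000) = 225.000000
  f'(-18.000000) = -31.000000
  x_2 = -18.000000 - (225.000000)/(-31.000000) = -10.741935

x_2 = -10.741935


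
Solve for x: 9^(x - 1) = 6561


Express both sides with the same base.
6561 = 9^4
Since the bases match, equate exponents: x - 1 = 4
So x = 4 - (-1) = 5

x = 5


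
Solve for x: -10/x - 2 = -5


Subtract -2 from both sides: -10/x = -3
Multiply both sides by x: -10 = -3 * x
Divide by -3: x = 10/3

x = 10/3


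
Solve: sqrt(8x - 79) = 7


Square both sides: 8x - 79 = 7^2 = 49
8x = 49 + 79 = 128
x = 16
Check: sqrt(8*16 - 79) = sqrt(49) = 7 ✓

x = 16


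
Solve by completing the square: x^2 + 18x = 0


Start: x^2 + 18x + 0 = 0
Move constant: x^2 + 18x = 0
Half of 18 is 9, squared is 81
Add 81 to both sides: x^2 + 18x + 81 = 81
(x + 9)^2 = 81
x + 9 = ±9
x = -9 + 9 = 0 or x = -9 - 9 = -18

x = -18, x = 0


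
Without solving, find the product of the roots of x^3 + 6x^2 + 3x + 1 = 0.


By Vieta's formulas for x^3 + bx^2 + cx + d = 0:
  r1 + r2 + r3 = -b/a = -6
  r1*r2 + r1*r3 + r2*r3 = c/a = 3
  r1*r2*r3 = -d/a = -1


Product = -1


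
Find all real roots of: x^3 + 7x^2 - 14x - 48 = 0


Let p(x) = x^3 + 7x^2 - 14x - 48. By the rational root theorem (leading coefficient 1), any rational root is an integer divisor of 48: try ±1, ±2, ... in turn.
Test x = 1: value = -54 ≠ 0.
Test x = -1: value = -28 ≠ 0.
Test x = 2: value = -40 ≠ 0.
Test x = -2: value = 0 ✓, so (x + 2) is a factor.
Synthetic division by (x + 2): bring down 1; 1(-2) + 7 = 5; 5(-2) - 14 = -24; (-24)(-2) - 48 = 0 → quotient x^2 + 5x - 24, remainder 0.
Solve the quadratic x^2 + 5x - 24 = 0: discriminant = 5^2 - 4(1)(-24) = 25 + 96 = 121.
sqrt(121) = 11, so x = (-5 ± 11)/2: x = 3 or x = -8.

x = -8, x = -2, x = 3


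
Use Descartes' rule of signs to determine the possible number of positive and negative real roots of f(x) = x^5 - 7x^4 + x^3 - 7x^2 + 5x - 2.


Descartes' rule of signs:

For positive roots, count sign changes in f(x) = x^5 - 7x^4 + x^3 - 7x^2 + 5x - 2:
Signs of coefficients: +, -, +, -, +, -
Number of sign changes: 5
Possible positive real roots: 5, 3, 1

For negative roots, examine f(-x) = -x^5 - 7x^4 - x^3 - 7x^2 - 5x - 2:
Signs of coefficients: -, -, -, -, -, -
Number of sign changes: 0
Possible negative real roots: 0

Positive roots: 5 or 3 or 1; Negative roots: 0


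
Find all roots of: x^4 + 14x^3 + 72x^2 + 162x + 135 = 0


Let p(x) = x^4 + 14x^3 + 72x^2 + 162x + 135. By the rational root theorem (leading coefficient 1), any rational root is an integer divisor of 135: try ±1, ±2, ... in turn.
Test x = 1: value = 384 ≠ 0.
Test x = -1: value = 32 ≠ 0.
Test x = 3: value = 1728 ≠ 0.
Test x = -3: value = 0 ✓, so (x + 3) is a factor.
Synthetic division by (x + 3): bring down 1; 1(-3) + 14 = 11; 11(-3) + 72 = 39; 39(-3) + 162 = 45; 45(-3) + 135 = 0 → quotient x^3 + 11x^2 + 39x + 45, remainder 0.
Continue with the quotient x^3 + 11x^2 + 39x + 45 (candidates must divide 45; re-test x = -3 first in case it repeats).
Test x = -3: value = 0 ✓, so (x + 3) is a factor.
Synthetic division by (x + 3): bring down 1; 1(-3) + 11 = 8; 8(-3) + 39 = 15; 15(-3) + 45 = 0 → quotient x^2 + 8x + 15, remainder 0.
Solve the quadratic x^2 + 8x + 15 = 0: discriminant = 8^2 - 4(1)(15) = 64 - 60 = 4.
sqrt(4) = 2, so x = (-8 ± 2)/2: x = -3 or x = -5.
Collecting all roots found:

x = -5, x = -3 (multiplicity 3)


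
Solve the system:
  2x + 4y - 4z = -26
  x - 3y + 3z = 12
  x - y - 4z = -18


Using Cramer's rule. Expand each determinant along the first row.
D  = 2*[(-3)*(-4) - 3*(-1)] - 4*[1*(-4) - 3*1] + (-4)*[1*(-1) - (-3)*1]
  = 2*(15) - 4*(-7) + (-4)*(2) = 50
Dx = (-26)*[(-3)*(-4) - 3*(-1)] - 4*[12*(-4) - 3*(-18)] + (-4)*[12*(-1) - (-3)*(-18)]
  = (-26)*(15) - 4*(6) + (-4)*(-66) = -150
Dy = 2*[12*(-4) - 3*(-18)] - (-26)*[1*(-4) - 3*1] + (-4)*[1*(-18) - 12*1]
  = 2*(6) - (-26)*(-7) + (-4)*(-30) = -50
Dz = 2*[(-3)*(-18) - 12*(-1)] - 4*[1*(-18) - 12*1] + (-26)*[1*(-1) - (-3)*1]
  = 2*(66) - 4*(-30) + (-26)*(2) = 200
x = Dx/D = -150/50 = -3, y = Dy/D = -50/50 = -1, z = Dz/D = 200/50 = 4
Check eq1: (2)(-3) + (4)(-1) + (-4)(4) = -26 = -26 ✓
Check eq2: (1)(-3) + (-3)(-1) + (3)(4) = 12 = 12 ✓
Check eq3: (1)(-3) + (-1)(-1) + (-4)(4) = -18 = -18 ✓

x = -3, y = -1, z = 4


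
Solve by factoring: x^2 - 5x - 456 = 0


We need two numbers that multiply to -456 and add to -5.
Those numbers are -24 and 19 (since (-24) * 19 = -456 and (-24) + 19 = -5).
So x^2 - 5x - 456 = (x - 24)(x + 19) = 0
Setting each factor to zero: x = 24 or x = -19

x = -19, x = 24


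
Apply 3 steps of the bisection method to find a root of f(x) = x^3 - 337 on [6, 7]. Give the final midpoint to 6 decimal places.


f(x) = x^3 - 337
f(6) = -121 < 0
f(7) = 6 > 0

Step 1: midpoint = (6.000000 + 7.000000)/2 = 6.500000
  f(6.500000) = -62.375000
  f(mid) < 0, so root is in [6.500000, 7.000000]

Step 2: midpoint = (6.500000 + 7.000000)/2 = 6.750000
  f(6.750000) = -29.453125
  f(mid) < 0, so root is in [6.750000, 7.000000]

Step 3: midpoint = (6.750000 + 7.000000)/2 = 6.875000
  f(6.875000) = -12.048828
  f(mid) < 0, so root is in [6.875000, 7.000000]

midpoint = 6.875000


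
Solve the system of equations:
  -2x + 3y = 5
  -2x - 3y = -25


Using Cramer's rule:
Determinant D = (-2)(-3) - (-2)(3) = 6 + 6 = 12
Dx = (5)(-3) - (-25)(3) = -15 + 75 = 60
Dy = (-2)(-25) - (-2)(5) = 50 + 10 = 60
x = Dx/D = 60/12 = 5
y = Dy/D = 60/12 = 5

x = 5, y = 5


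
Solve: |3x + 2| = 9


An absolute value equation |expr| = 9 gives two cases:
Case 1: 3x + 2 = 9
  3x = 7, so x = 7/3
Case 2: 3x + 2 = -9
  3x = -11, so x = -11/3

x = -11/3, x = 7/3


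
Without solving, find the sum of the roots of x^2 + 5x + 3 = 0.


By Vieta's formulas for ax^2 + bx + c = 0:
  Sum of roots = -b/a
  Product of roots = c/a

Here a = 1, b = 5, c = 3
Sum = -(5)/1 = -5
Product = 3/1 = 3

Sum = -5


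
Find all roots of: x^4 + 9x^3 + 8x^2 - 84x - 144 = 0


Let p(x) = x^4 + 9x^3 + 8x^2 - 84x - 144. By the rational root theorem (leading coefficient 1), any rational root is an integer divisor of 144: try ±1, ±2, ... in turn.
Test x = 1: value = -210 ≠ 0.
Test x = -1: value = -60 ≠ 0.
Test x = 2: value = -192 ≠ 0.
Test x = -2: value = 0 ✓, so (x + 2) is a factor.
Synthetic division by (x + 2): bring down 1; 1(-2) + 9 = 7; 7(-2) + 8 = -6; (-6)(-2) - 84 = -72; (-72)(-2) - 144 = 0 → quotient x^3 + 7x^2 - 6x - 72, remainder 0.
Continue with the quotient x^3 + 7x^2 - 6x - 72 (candidates must divide 72; re-test x = -2 first in case it repeats).
Test x = -2: value = -40 ≠ 0.
Test x = 3: value = 0 ✓, so (x - 3) is a factor.
Synthetic division by (x - 3): bring down 1; 1(3) + 7 = 10; 10(3) - 6 = 24; 24(3) - 72 = 0 → quotient x^2 + 10x + 24, remainder 0.
Solve the quadratic x^2 + 10x + 24 = 0: discriminant = 10^2 - 4(1)(24) = 100 - 96 = 4.
sqrt(4) = 2, so x = (-10 ± 2)/2: x = -4 or x = -6.
Collecting all roots found:

x = -6, x = -4, x = -2, x = 3


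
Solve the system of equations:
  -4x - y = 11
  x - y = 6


Using Cramer's rule:
Determinant D = (-4)(-1) - (1)(-1) = 4 + 1 = 5
Dx = (11)(-1) - (6)(-1) = -11 + 6 = -5
Dy = (-4)(6) - (1)(11) = -24 - 11 = -35
x = Dx/D = -5/5 = -1
y = Dy/D = -35/5 = -7

x = -1, y = -7


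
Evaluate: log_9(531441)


We need the exponent such that 9^? = 531441
9^6 = 531441
Therefore log_9(531441) = 6

6


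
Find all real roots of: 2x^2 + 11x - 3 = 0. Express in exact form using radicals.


Using the quadratic formula: x = (-b ± sqrt(b^2 - 4ac)) / (2a)
Here a = 2, b = 11, c = -3
Discriminant = b^2 - 4ac = 11^2 - 4(2)(-3) = 121 + 24 = 145
Since discriminant = 145 > 0, there are two real roots.
x = (-11 ± sqrt(145)) / 4
Numerically: x ≈ 0.2604 or x ≈ -5.7604

x = (-11 + sqrt(145)) / 4 or x = (-11 - sqrt(145)) / 4


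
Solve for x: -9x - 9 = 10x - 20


Starting with: -9x - 9 = 10x - 20
Move all x terms to left: (-9 - 10)x = -20 + 9
Simplify: -19x = -11
Divide both sides by -19: x = 11/19

x = 11/19


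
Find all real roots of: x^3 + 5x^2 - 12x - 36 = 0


Let p(x) = x^3 + 5x^2 - 12x - 36. By the rational root theorem (leading coefficient 1), any rational root is an integer divisor of 36: try ±1, ±2, ... in turn.
Test x = 1: value = -42 ≠ 0.
Test x = -1: value = -20 ≠ 0.
Test x = 2: value = -32 ≠ 0.
Test x = -2: value = 0 ✓, so (x + 2) is a factor.
Synthetic division by (x + 2): bring down 1; 1(-2) + 5 = 3; 3(-2) - 12 = -18; (-18)(-2) - 36 = 0 → quotient x^2 + 3x - 18, remainder 0.
Solve the quadratic x^2 + 3x - 18 = 0: discriminant = 3^2 - 4(1)(-18) = 9 + 72 = 81.
sqrt(81) = 9, so x = (-3 ± 9)/2: x = 3 or x = -6.

x = -6, x = -2, x = 3


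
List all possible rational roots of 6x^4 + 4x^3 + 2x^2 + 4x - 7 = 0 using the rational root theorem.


Rational root theorem: possible roots are ±p/q where:
  p divides the constant term (-7): p ∈ {1, 7}
  q divides the leading coefficient (6): q ∈ {1, 2, 3, 6}

All possible rational roots: -7, -7/2, -7/3, -7/6, -1, -1/2, -1/3, -1/6, 1/6, 1/3, 1/2, 1, 7/6, 7/3, 7/2, 7

-7, -7/2, -7/3, -7/6, -1, -1/2, -1/3, -1/6, 1/6, 1/3, 1/2, 1, 7/6, 7/3, 7/2, 7


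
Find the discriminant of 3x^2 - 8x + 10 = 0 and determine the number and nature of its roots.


For ax^2 + bx + c = 0, discriminant D = b^2 - 4ac
Here a = 3, b = -8, c = 10
D = (-8)^2 - 4(3)(10) = 64 - 120 = -56

D = -56 < 0
The equation has no real roots (2 complex conjugate roots).

Discriminant = -56, no real roots (2 complex conjugate roots)


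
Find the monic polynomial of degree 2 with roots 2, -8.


A monic polynomial with roots 2, -8 is:
p(x) = (x - 2)(x + 8)
After multiplying by (x - 2): x - 2
After multiplying by (x + 8): x^2 + 6x - 16

x^2 + 6x - 16


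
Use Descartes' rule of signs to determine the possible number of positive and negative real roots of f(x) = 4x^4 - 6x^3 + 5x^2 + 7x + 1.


Descartes' rule of signs:

For positive roots, count sign changes in f(x) = 4x^4 - 6x^3 + 5x^2 + 7x + 1:
Signs of coefficients: +, -, +, +, +
Number of sign changes: 2
Possible positive real roots: 2, 0

For negative roots, examine f(-x) = 4x^4 + 6x^3 + 5x^2 - 7x + 1:
Signs of coefficients: +, +, +, -, +
Number of sign changes: 2
Possible negative real roots: 2, 0

Positive roots: 2 or 0; Negative roots: 2 or 0


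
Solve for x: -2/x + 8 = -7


Subtract 8 from both sides: -2/x = -15
Multiply both sides by x: -2 = -15 * x
Divide by -15: x = 2/15

x = 2/15


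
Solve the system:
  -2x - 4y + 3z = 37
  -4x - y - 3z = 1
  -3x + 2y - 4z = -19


Using Cramer's rule. Expand each determinant along the first row.
D  = (-2)*[(-1)*(-4) - (-3)*2] - (-4)*[(-4)*(-4) - (-3)*(-3)] + 3*[(-4)*2 - (-1)*(-3)]
  = (-2)*(10) - (-4)*(7) + 3*(-11) = -25
Dx = 37*[(-1)*(-4) - (-3)*2] - (-4)*[1*(-4) - (-3)*(-19)] + 3*[1*2 - (-1)*(-19)]
  = 37*(10) - (-4)*(-61) + 3*(-17) = 75
Dy = (-2)*[1*(-4) - (-3)*(-19)] - 37*[(-4)*(-4) - (-3)*(-3)] + 3*[(-4)*(-19) - 1*(-3)]
  = (-2)*(-61) - 37*(7) + 3*(79) = 100
Dz = (-2)*[(-1)*(-19) - 1*2] - (-4)*[(-4)*(-19) - 1*(-3)] + 37*[(-4)*2 - (-1)*(-3)]
  = (-2)*(17) - (-4)*(79) + 37*(-11) = -125
x = Dx/D = 75/-25 = -3, y = Dy/D = 100/-25 = -4, z = Dz/D = -125/-25 = 5
Check eq1: (-2)(-3) + (-4)(-4) + (3)(5) = 37 = 37 ✓
Check eq2: (-4)(-3) + (-1)(-4) + (-3)(5) = 1 = 1 ✓
Check eq3: (-3)(-3) + (2)(-4) + (-4)(5) = -19 = -19 ✓

x = -3, y = -4, z = 5


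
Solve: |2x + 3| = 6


An absolute value equation |expr| = 6 gives two cases:
Case 1: 2x + 3 = 6
  2x = 3, so x = 3/2
Case 2: 2x + 3 = -6
  2x = -9, so x = -9/2

x = -9/2, x = 3/2


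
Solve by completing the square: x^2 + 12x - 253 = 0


Start: x^2 + 12x - 253 = 0
Move constant: x^2 + 12x = 253
Half of 12 is 6, squared is 36
Add 36 to both sides: x^2 + 12x + 36 = 289
(x + 6)^2 = 289
x + 6 = ±17
x = -6 + 17 = 11 or x = -6 - 17 = -23

x = -23, x = 11


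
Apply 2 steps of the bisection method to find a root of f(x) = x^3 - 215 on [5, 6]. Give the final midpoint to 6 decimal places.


f(x) = x^3 - 215
f(5) = -90 < 0
f(6) = 1 > 0

Step 1: midpoint = (5.000000 + 6.000000)/2 = 5.500000
  f(5.500000) = -48.625000
  f(mid) < 0, so root is in [5.500000, 6.000000]

Step 2: midpoint = (5.500000 + 6.000000)/2 = 5.750000
  f(5.750000) = -24.890625
  f(mid) < 0, so root is in [5.750000, 6.000000]

midpoint = 5.750000


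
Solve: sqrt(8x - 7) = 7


Square both sides: 8x - 7 = 7^2 = 49
8x = 49 + 7 = 56
x = 7
Check: sqrt(8*7 - 7) = sqrt(49) = 7 ✓

x = 7


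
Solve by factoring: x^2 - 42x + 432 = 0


We need two numbers that multiply to 432 and add to -42.
Those numbers are -18 and -24 (since (-18) * (-24) = 432 and (-18) + (-24) = -42).
So x^2 - 42x + 432 = (x - 18)(x - 24) = 0
Setting each factor to zero: x = 18 or x = 24

x = 18, x = 24


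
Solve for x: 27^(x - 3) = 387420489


Express both sides with the same base.
387420489 = 27^6
Since the bases match, equate exponents: x - 3 = 6
So x = 6 - (-3) = 9

x = 9


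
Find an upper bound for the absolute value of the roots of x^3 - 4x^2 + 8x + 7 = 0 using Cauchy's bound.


Cauchy's bound: all roots r satisfy |r| <= 1 + max(|a_i/a_n|) for i = 0,...,n-1
where a_n is the leading coefficient.

Coefficients: [1, -4, 8, 7]
Leading coefficient a_n = 1
Ratios |a_i/a_n|: 4, 8, 7
Maximum ratio: 8
Cauchy's bound: |r| <= 1 + 8 = 9

Upper bound = 9


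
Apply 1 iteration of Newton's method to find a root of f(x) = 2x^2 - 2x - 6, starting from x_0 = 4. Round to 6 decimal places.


Newton's method: x_(n+1) = x_n - f(x_n)/f'(x_n)
f(x) = 2x^2 - 2x - 6
f'(x) = 4x - 2

Iteration 1:
  f(4.000000) = 18.000000
  f'(4.000000) = 14.000000
  x_1 = 4.000000 - (18.000000)/(14.000000) = 2.714286

x_1 = 2.714286


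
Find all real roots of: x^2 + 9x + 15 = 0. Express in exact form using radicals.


Using the quadratic formula: x = (-b ± sqrt(b^2 - 4ac)) / (2a)
Here a = 1, b = 9, c = 15
Discriminant = b^2 - 4ac = 9^2 - 4(1)(15) = 81 - 60 = 21
Since discriminant = 21 > 0, there are two real roots.
x = (-9 ± sqrt(21)) / 2
Numerically: x ≈ -2.2087 or x ≈ -6.7913

x = (-9 + sqrt(21)) / 2 or x = (-9 - sqrt(21)) / 2
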